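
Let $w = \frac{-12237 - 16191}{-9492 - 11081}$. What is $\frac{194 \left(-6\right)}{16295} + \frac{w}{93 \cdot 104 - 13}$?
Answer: $- \frac{230840568288}{3238054521065} \approx -0.07129$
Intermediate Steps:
$w = \frac{28428}{20573}$ ($w = - \frac{28428}{-20573} = \left(-28428\right) \left(- \frac{1}{20573}\right) = \frac{28428}{20573} \approx 1.3818$)
$\frac{194 \left(-6\right)}{16295} + \frac{w}{93 \cdot 104 - 13} = \frac{194 \left(-6\right)}{16295} + \frac{28428}{20573 \left(93 \cdot 104 - 13\right)} = \left(-1164\right) \frac{1}{16295} + \frac{28428}{20573 \left(9672 - 13\right)} = - \frac{1164}{16295} + \frac{28428}{20573 \cdot 9659} = - \frac{1164}{16295} + \frac{28428}{20573} \cdot \frac{1}{9659} = - \frac{1164}{16295} + \frac{28428}{198714607} = - \frac{230840568288}{3238054521065}$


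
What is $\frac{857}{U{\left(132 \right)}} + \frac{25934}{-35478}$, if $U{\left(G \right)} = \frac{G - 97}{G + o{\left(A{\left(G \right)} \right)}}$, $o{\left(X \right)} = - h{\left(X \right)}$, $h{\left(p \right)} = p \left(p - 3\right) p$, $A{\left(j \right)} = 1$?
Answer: $\frac{2036657437}{620865} \approx 3280.4$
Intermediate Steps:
$h{\left(p \right)} = p^{2} \left(-3 + p\right)$ ($h{\left(p \right)} = p \left(-3 + p\right) p = p^{2} \left(-3 + p\right)$)
$o{\left(X \right)} = - X^{2} \left(-3 + X\right)$
$U{\left(G \right)} = \frac{-97 + G}{2 + G}$ ($U{\left(G \right)} = \frac{G - 97}{G + 1^{2} \left(3 - 1\right)} = \frac{-97 + G}{G + 1 \left(3 - 1\right)} = \frac{-97 + G}{G + 1 \cdot 2} = \frac{-97 + G}{G + 2} = \frac{-97 + G}{2 + G}$)
$\frac{857}{U{\left(132 \right)}} + \frac{25934}{-35478} = \frac{857}{\frac{1}{2 + 132} \left(-97 + 132\right)} + \frac{25934}{-35478} = \frac{857}{\frac{1}{134} \cdot 35} + 25934 \left(- \frac{1}{35478}\right) = \frac{857}{\frac{1}{134} \cdot 35} - \frac{12967}{17739} = \frac{857}{\frac{35}{134}} - \frac{12967}{17739} = 857 \cdot \frac{134}{35} - \frac{12967}{17739} = \frac{114838}{35} - \frac{12967}{17739} = \frac{2036657437}{620865}$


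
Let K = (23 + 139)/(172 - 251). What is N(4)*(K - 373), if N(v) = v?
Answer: -118516/79 ≈ -1500.2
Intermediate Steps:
K = -162/79 (K = 162/(-79) = 162*(-1/79) = -162/79 ≈ -2.0506)
N(4)*(K - 373) = 4*(-162/79 - 373) = 4*(-29629/79) = -118516/79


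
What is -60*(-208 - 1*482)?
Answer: 41400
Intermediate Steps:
-60*(-208 - 1*482) = -60*(-208 - 482) = -60*(-690) = 41400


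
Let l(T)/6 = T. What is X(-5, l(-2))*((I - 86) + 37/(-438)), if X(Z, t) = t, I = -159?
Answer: 214694/73 ≈ 2941.0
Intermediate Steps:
l(T) = 6*T
X(-5, l(-2))*((I - 86) + 37/(-438)) = (6*(-2))*((-159 - 86) + 37/(-438)) = -12*(-245 + 37*(-1/438)) = -12*(-245 - 37/438) = -12*(-107347/438) = 214694/73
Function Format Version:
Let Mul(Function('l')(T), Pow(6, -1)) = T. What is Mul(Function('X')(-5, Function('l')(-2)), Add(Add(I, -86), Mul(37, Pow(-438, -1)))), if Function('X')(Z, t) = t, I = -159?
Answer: Rational(214694, 73) ≈ 2941.0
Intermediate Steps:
Function('l')(T) = Mul(6, T)
Mul(Function('X')(-5, Function('l')(-2)), Add(Add(I, -86), Mul(37, Pow(-438, -1)))) = Mul(Mul(6, -2), Add(Add(-159, -86), Mul(37, Pow(-438, -1)))) = Mul(-12, Add(-245, Mul(37, Rational(-1, 438)))) = Mul(-12, Add(-245, Rational(-37, 438))) = Mul(-12, Rational(-107347, 438)) = Rational(214694, 73)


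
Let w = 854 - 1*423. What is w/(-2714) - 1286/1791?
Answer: -4262125/4860774 ≈ -0.87684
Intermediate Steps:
w = 431 (w = 854 - 423 = 431)
w/(-2714) - 1286/1791 = 431/(-2714) - 1286/1791 = 431*(-1/2714) - 1286*1/1791 = -431/2714 - 1286/1791 = -4262125/4860774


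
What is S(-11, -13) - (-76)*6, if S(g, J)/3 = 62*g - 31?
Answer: -1683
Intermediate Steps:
S(g, J) = -93 + 186*g (S(g, J) = 3*(62*g - 31) = 3*(-31 + 62*g) = -93 + 186*g)
S(-11, -13) - (-76)*6 = (-93 + 186*(-11)) - (-76)*6 = (-93 - 2046) - 1*(-456) = -2139 + 456 = -1683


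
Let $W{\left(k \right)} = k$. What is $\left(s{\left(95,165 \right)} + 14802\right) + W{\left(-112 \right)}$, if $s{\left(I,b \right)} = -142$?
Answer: $14548$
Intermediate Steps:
$\left(s{\left(95,165 \right)} + 14802\right) + W{\left(-112 \right)} = \left(-142 + 14802\right) - 112 = 14660 - 112 = 14548$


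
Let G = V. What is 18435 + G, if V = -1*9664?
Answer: 8771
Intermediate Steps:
V = -9664
G = -9664
18435 + G = 18435 - 9664 = 8771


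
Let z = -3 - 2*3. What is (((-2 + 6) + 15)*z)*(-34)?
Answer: 5814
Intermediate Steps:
z = -9 (z = -3 - 6 = -9)
(((-2 + 6) + 15)*z)*(-34) = (((-2 + 6) + 15)*(-9))*(-34) = ((4 + 15)*(-9))*(-34) = (19*(-9))*(-34) = -171*(-34) = 5814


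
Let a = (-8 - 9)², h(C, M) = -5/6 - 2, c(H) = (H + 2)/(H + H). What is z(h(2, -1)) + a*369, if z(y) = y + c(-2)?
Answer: 639829/6 ≈ 1.0664e+5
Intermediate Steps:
c(H) = (2 + H)/(2*H) (c(H) = (2 + H)/((2*H)) = (2 + H)*(1/(2*H)) = (2 + H)/(2*H))
h(C, M) = -17/6 (h(C, M) = -5*⅙ - 2 = -⅚ - 2 = -17/6)
z(y) = y (z(y) = y + (½)*(2 - 2)/(-2) = y + (½)*(-½)*0 = y + 0 = y)
a = 289 (a = (-17)² = 289)
z(h(2, -1)) + a*369 = -17/6 + 289*369 = -17/6 + 106641 = 639829/6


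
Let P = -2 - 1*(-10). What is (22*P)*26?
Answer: 4576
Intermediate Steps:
P = 8 (P = -2 + 10 = 8)
(22*P)*26 = (22*8)*26 = 176*26 = 4576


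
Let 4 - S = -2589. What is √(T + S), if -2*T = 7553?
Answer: 3*I*√526/2 ≈ 34.402*I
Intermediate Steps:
T = -7553/2 (T = -½*7553 = -7553/2 ≈ -3776.5)
S = 2593 (S = 4 - 1*(-2589) = 4 + 2589 = 2593)
√(T + S) = √(-7553/2 + 2593) = √(-2367/2) = 3*I*√526/2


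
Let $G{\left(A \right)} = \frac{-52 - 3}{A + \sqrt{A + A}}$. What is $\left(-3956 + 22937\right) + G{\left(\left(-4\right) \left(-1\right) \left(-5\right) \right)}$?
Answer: $\frac{37967}{2} + \frac{i \sqrt{10}}{4} \approx 18984.0 + 0.79057 i$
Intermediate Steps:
$G{\left(A \right)} = - \frac{55}{A + \sqrt{2} \sqrt{A}}$ ($G{\left(A \right)} = - \frac{55}{A + \sqrt{2 A}} = - \frac{55}{A + \sqrt{2} \sqrt{A}}$)
$\left(-3956 + 22937\right) + G{\left(\left(-4\right) \left(-1\right) \left(-5\right) \right)} = \left(-3956 + 22937\right) - \frac{55}{\left(-4\right) \left(-1\right) \left(-5\right) + \sqrt{2} \sqrt{\left(-4\right) \left(-1\right) \left(-5\right)}} = 18981 - \frac{55}{4 \left(-5\right) + \sqrt{2} \sqrt{4 \left(-5\right)}} = 18981 - \frac{55}{-20 + \sqrt{2} \sqrt{-20}} = 18981 - \frac{55}{-20 + \sqrt{2} \cdot 2 i \sqrt{5}} = 18981 - \frac{55}{-20 + 2 i \sqrt{10}}$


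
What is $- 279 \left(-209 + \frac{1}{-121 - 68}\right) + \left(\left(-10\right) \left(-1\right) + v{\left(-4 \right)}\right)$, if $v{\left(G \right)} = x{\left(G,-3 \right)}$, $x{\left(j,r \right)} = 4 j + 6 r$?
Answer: $\frac{1224058}{21} \approx 58289.0$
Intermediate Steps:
$v{\left(G \right)} = -18 + 4 G$ ($v{\left(G \right)} = 4 G + 6 \left(-3\right) = 4 G - 18 = -18 + 4 G$)
$- 279 \left(-209 + \frac{1}{-121 - 68}\right) + \left(\left(-10\right) \left(-1\right) + v{\left(-4 \right)}\right) = - 279 \left(-209 + \frac{1}{-121 - 68}\right) + \left(\left(-10\right) \left(-1\right) + \left(-18 + 4 \left(-4\right)\right)\right) = - 279 \left(-209 + \frac{1}{-189}\right) + \left(10 - 34\right) = - 279 \left(-209 - \frac{1}{189}\right) + \left(10 - 34\right) = \left(-279\right) \left(- \frac{39502}{189}\right) - 24 = \frac{1224562}{21} - 24 = \frac{1224058}{21}$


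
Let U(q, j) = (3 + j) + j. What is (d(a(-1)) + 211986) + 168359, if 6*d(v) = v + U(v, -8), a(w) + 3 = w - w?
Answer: 1141027/3 ≈ 3.8034e+5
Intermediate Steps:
a(w) = -3 (a(w) = -3 + (w - w) = -3 + 0 = -3)
U(q, j) = 3 + 2*j
d(v) = -13/6 + v/6 (d(v) = (v + (3 + 2*(-8)))/6 = (v + (3 - 16))/6 = (v - 13)/6 = (-13 + v)/6 = -13/6 + v/6)
(d(a(-1)) + 211986) + 168359 = ((-13/6 + (1/6)*(-3)) + 211986) + 168359 = ((-13/6 - 1/2) + 211986) + 168359 = (-8/3 + 211986) + 168359 = 635950/3 + 168359 = 1141027/3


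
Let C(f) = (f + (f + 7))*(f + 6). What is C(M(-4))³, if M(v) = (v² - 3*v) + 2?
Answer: 14032398528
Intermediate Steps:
M(v) = 2 + v² - 3*v
C(f) = (6 + f)*(7 + 2*f) (C(f) = (f + (7 + f))*(6 + f) = (7 + 2*f)*(6 + f) = (6 + f)*(7 + 2*f))
C(M(-4))³ = (42 + 2*(2 + (-4)² - 3*(-4))² + 19*(2 + (-4)² - 3*(-4)))³ = (42 + 2*(2 + 16 + 12)² + 19*(2 + 16 + 12))³ = (42 + 2*30² + 19*30)³ = (42 + 2*900 + 570)³ = (42 + 1800 + 570)³ = 2412³ = 14032398528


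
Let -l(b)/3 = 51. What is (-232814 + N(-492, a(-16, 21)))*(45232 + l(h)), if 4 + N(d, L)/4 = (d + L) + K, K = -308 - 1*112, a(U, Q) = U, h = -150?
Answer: -10663076818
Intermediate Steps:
l(b) = -153 (l(b) = -3*51 = -153)
K = -420 (K = -308 - 112 = -420)
N(d, L) = -1696 + 4*L + 4*d (N(d, L) = -16 + 4*((d + L) - 420) = -16 + 4*((L + d) - 420) = -16 + 4*(-420 + L + d) = -16 + (-1680 + 4*L + 4*d) = -1696 + 4*L + 4*d)
(-232814 + N(-492, a(-16, 21)))*(45232 + l(h)) = (-232814 + (-1696 + 4*(-16) + 4*(-492)))*(45232 - 153) = (-232814 + (-1696 - 64 - 1968))*45079 = (-232814 - 3728)*45079 = -236542*45079 = -10663076818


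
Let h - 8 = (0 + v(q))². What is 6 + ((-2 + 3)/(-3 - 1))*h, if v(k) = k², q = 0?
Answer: 4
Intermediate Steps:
h = 8 (h = 8 + (0 + 0²)² = 8 + (0 + 0)² = 8 + 0² = 8 + 0 = 8)
6 + ((-2 + 3)/(-3 - 1))*h = 6 + ((-2 + 3)/(-3 - 1))*8 = 6 + (1/(-4))*8 = 6 - ¼*1*8 = 6 - ¼*8 = 6 - 2 = 4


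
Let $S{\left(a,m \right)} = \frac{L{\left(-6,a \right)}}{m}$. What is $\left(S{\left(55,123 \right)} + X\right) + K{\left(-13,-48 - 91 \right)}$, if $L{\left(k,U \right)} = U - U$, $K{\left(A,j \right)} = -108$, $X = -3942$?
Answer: $-4050$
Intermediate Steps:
$L{\left(k,U \right)} = 0$
$S{\left(a,m \right)} = 0$ ($S{\left(a,m \right)} = \frac{0}{m} = 0$)
$\left(S{\left(55,123 \right)} + X\right) + K{\left(-13,-48 - 91 \right)} = \left(0 - 3942\right) - 108 = -3942 - 108 = -4050$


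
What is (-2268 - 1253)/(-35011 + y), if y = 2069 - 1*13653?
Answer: 3521/46595 ≈ 0.075566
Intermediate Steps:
y = -11584 (y = 2069 - 13653 = -11584)
(-2268 - 1253)/(-35011 + y) = (-2268 - 1253)/(-35011 - 11584) = -3521/(-46595) = -3521*(-1/46595) = 3521/46595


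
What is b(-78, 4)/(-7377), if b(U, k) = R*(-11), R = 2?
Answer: 22/7377 ≈ 0.0029822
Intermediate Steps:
b(U, k) = -22 (b(U, k) = 2*(-11) = -22)
b(-78, 4)/(-7377) = -22/(-7377) = -22*(-1/7377) = 22/7377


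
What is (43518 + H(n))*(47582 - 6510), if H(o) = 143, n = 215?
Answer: 1793244592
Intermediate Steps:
(43518 + H(n))*(47582 - 6510) = (43518 + 143)*(47582 - 6510) = 43661*41072 = 1793244592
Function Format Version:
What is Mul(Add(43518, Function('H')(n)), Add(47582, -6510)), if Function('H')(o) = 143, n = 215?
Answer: 1793244592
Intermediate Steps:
Mul(Add(43518, Function('H')(n)), Add(47582, -6510)) = Mul(Add(43518, 143), Add(47582, -6510)) = Mul(43661, 41072) = 1793244592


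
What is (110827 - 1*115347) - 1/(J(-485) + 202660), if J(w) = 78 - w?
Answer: -918567961/203223 ≈ -4520.0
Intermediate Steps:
(110827 - 1*115347) - 1/(J(-485) + 202660) = (110827 - 1*115347) - 1/((78 - 1*(-485)) + 202660) = (110827 - 115347) - 1/((78 + 485) + 202660) = -4520 - 1/(563 + 202660) = -4520 - 1/203223 = -918567961/203223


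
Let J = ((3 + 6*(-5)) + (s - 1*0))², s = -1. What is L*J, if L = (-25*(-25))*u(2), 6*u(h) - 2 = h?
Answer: 980000/3 ≈ 3.2667e+5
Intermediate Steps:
u(h) = ⅓ + h/6
L = 1250/3 (L = (-25*(-25))*(⅓ + (⅙)*2) = 625*(⅓ + ⅓) = 625*(⅔) = 1250/3 ≈ 416.67)
J = 784 (J = ((3 + 6*(-5)) + (-1 - 1*0))² = ((3 - 30) + (-1 + 0))² = (-27 - 1)² = (-28)² = 784)
L*J = (1250/3)*784 = 980000/3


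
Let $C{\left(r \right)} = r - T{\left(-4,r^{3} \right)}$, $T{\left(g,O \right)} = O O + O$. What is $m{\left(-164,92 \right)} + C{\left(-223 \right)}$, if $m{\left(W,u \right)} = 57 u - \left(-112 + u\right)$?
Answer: $-122978485152881$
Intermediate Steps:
$T{\left(g,O \right)} = O + O^{2}$ ($T{\left(g,O \right)} = O^{2} + O = O + O^{2}$)
$m{\left(W,u \right)} = 112 + 56 u$
$C{\left(r \right)} = r - r^{3} \left(1 + r^{3}\right)$
$m{\left(-164,92 \right)} + C{\left(-223 \right)} = \left(112 + 56 \cdot 92\right) - 122978485158145 = \left(112 + 5152\right) - 122978485158145 = 5264 - 122978485158145 = -122978485152881$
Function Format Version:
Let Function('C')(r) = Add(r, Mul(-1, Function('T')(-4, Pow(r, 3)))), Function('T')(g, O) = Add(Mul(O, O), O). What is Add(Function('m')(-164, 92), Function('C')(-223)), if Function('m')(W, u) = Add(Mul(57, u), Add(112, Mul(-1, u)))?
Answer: -122978485152881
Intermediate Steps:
Function('T')(g, O) = Add(O, Pow(O, 2)) (Function('T')(g, O) = Add(Pow(O, 2), O) = Add(O, Pow(O, 2)))
Function('m')(W, u) = Add(112, Mul(56, u))
Function('C')(r) = Add(r, Mul(-1, Pow(r, 3), Add(1, Pow(r, 3)))) (Function('C')(r) = Add(r, Mul(-1, Mul(Pow(r, 3), Add(1, Pow(r, 3))))) = Add(r, Mul(-1, Pow(r, 3), Add(1, Pow(r, 3)))))
Add(Function('m')(-164, 92), Function('C')(-223)) = Add(Add(112, Mul(56, 92)), Add(-223, Mul(-1, Pow(-223, 3)), Mul(-1, Pow(-223, 6)))) = Add(Add(112, 5152), Add(-223, Mul(-1, -11089567), Mul(-1, 122978496247489))) = Add(5264, Add(-223, 11089567, -122978496247489)) = Add(5264, -122978485158145) = -122978485152881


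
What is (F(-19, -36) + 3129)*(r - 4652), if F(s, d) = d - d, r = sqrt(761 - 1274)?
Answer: -14556108 + 9387*I*sqrt(57) ≈ -1.4556e+7 + 70870.0*I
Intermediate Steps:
r = 3*I*sqrt(57) (r = sqrt(-513) = 3*I*sqrt(57) ≈ 22.65*I)
F(s, d) = 0
(F(-19, -36) + 3129)*(r - 4652) = (0 + 3129)*(3*I*sqrt(57) - 4652) = 3129*(-4652 + 3*I*sqrt(57)) = -14556108 + 9387*I*sqrt(57)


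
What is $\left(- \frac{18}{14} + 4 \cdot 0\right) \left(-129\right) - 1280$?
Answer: $- \frac{7799}{7} \approx -1114.1$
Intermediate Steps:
$\left(- \frac{18}{14} + 4 \cdot 0\right) \left(-129\right) - 1280 = \left(\left(-18\right) \frac{1}{14} + 0\right) \left(-129\right) - 1280 = \left(- \frac{9}{7} + 0\right) \left(-129\right) - 1280 = \left(- \frac{9}{7}\right) \left(-129\right) - 1280 = \frac{1161}{7} - 1280 = - \frac{7799}{7}$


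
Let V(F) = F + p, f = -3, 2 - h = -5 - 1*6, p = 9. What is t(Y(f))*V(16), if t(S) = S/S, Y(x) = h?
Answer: 25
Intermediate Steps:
h = 13 (h = 2 - (-5 - 1*6) = 2 - (-5 - 6) = 2 - 1*(-11) = 2 + 11 = 13)
V(F) = 9 + F (V(F) = F + 9 = 9 + F)
Y(x) = 13
t(S) = 1
t(Y(f))*V(16) = 1*(9 + 16) = 1*25 = 25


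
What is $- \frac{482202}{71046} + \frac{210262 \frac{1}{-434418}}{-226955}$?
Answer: $- \frac{1320608040039398}{194573950944465} \approx -6.7872$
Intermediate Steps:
$- \frac{482202}{71046} + \frac{210262 \frac{1}{-434418}}{-226955} = \left(-482202\right) \frac{1}{71046} + 210262 \left(- \frac{1}{434418}\right) \left(- \frac{1}{226955}\right) = - \frac{26789}{3947} - - \frac{105131}{49296668595} = - \frac{26789}{3947} + \frac{105131}{49296668595} = - \frac{1320608040039398}{194573950944465}$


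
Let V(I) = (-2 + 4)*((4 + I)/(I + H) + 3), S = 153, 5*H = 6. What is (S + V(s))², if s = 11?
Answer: 97002801/3721 ≈ 26069.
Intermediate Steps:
H = 6/5 (H = (⅕)*6 = 6/5 ≈ 1.2000)
V(I) = 6 + 2*(4 + I)/(6/5 + I) (V(I) = (-2 + 4)*((4 + I)/(I + 6/5) + 3) = 2*((4 + I)/(6/5 + I) + 3) = 2*(3 + (4 + I)/(6/5 + I)) = 6 + 2*(4 + I)/(6/5 + I))
(S + V(s))² = (153 + 4*(19 + 10*11)/(6 + 5*11))² = (153 + 4*(19 + 110)/(6 + 55))² = (153 + 4*129/61)² = (153 + 4*(1/61)*129)² = (153 + 516/61)² = (9849/61)² = 97002801/3721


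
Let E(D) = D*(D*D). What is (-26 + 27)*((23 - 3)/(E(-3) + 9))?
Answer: -10/9 ≈ -1.1111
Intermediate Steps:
E(D) = D**3 (E(D) = D*D**2 = D**3)
(-26 + 27)*((23 - 3)/(E(-3) + 9)) = (-26 + 27)*((23 - 3)/((-3)**3 + 9)) = 1*(20/(-27 + 9)) = 1*(20/(-18)) = 1*(20*(-1/18)) = 1*(-10/9) = -10/9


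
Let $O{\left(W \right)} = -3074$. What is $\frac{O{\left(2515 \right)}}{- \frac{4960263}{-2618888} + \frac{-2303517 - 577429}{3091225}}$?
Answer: $- \frac{24885788505677200}{7788414084127} \approx -3195.2$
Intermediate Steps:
$\frac{O{\left(2515 \right)}}{- \frac{4960263}{-2618888} + \frac{-2303517 - 577429}{3091225}} = - \frac{3074}{- \frac{4960263}{-2618888} + \frac{-2303517 - 577429}{3091225}} = - \frac{3074}{\left(-4960263\right) \left(- \frac{1}{2618888}\right) - \frac{2880946}{3091225}} = - \frac{3074}{\frac{4960263}{2618888} - \frac{2880946}{3091225}} = - \frac{3074}{\frac{7788414084127}{8095572057800}} = \left(-3074\right) \frac{8095572057800}{7788414084127} = - \frac{24885788505677200}{7788414084127}$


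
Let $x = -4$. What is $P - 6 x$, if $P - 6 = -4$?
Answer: $26$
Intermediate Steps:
$P = 2$ ($P = 6 - 4 = 2$)
$P - 6 x = 2 - -24 = 2 + 24 = 26$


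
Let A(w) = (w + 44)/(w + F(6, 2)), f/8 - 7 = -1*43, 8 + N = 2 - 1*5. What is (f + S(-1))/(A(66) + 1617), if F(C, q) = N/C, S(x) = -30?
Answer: -742/3777 ≈ -0.19645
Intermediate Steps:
N = -11 (N = -8 + (2 - 1*5) = -8 + (2 - 5) = -8 - 3 = -11)
f = -288 (f = 56 + 8*(-1*43) = 56 + 8*(-43) = 56 - 344 = -288)
F(C, q) = -11/C
A(w) = (44 + w)/(-11/6 + w) (A(w) = (w + 44)/(w - 11/6) = (44 + w)/(w - 11*⅙) = (44 + w)/(w - 11/6) = (44 + w)/(-11/6 + w))
(f + S(-1))/(A(66) + 1617) = (-288 - 30)/(6*(44 + 66)/(-11 + 6*66) + 1617) = -318/(6*110/(-11 + 396) + 1617) = -318/(6*110/385 + 1617) = -318/(6*(1/385)*110 + 1617) = -318/(12/7 + 1617) = -318/11331/7 = -318*7/11331 = -742/3777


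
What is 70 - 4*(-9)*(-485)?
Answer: -17390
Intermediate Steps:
70 - 4*(-9)*(-485) = 70 + 36*(-485) = 70 - 17460 = -17390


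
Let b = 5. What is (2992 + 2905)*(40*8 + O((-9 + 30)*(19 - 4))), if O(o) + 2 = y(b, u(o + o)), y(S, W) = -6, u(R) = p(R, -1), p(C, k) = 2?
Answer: 1839864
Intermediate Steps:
u(R) = 2
O(o) = -8 (O(o) = -2 - 6 = -8)
(2992 + 2905)*(40*8 + O((-9 + 30)*(19 - 4))) = (2992 + 2905)*(40*8 - 8) = 5897*(320 - 8) = 5897*312 = 1839864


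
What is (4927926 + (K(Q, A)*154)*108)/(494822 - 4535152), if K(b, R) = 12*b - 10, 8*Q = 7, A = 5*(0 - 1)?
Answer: -2468121/2020165 ≈ -1.2217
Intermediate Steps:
A = -5 (A = 5*(-1) = -5)
Q = 7/8 (Q = (⅛)*7 = 7/8 ≈ 0.87500)
K(b, R) = -10 + 12*b
(4927926 + (K(Q, A)*154)*108)/(494822 - 4535152) = (4927926 + ((-10 + 12*(7/8))*154)*108)/(494822 - 4535152) = (4927926 + ((-10 + 21/2)*154)*108)/(-4040330) = (4927926 + ((½)*154)*108)*(-1/4040330) = (4927926 + 77*108)*(-1/4040330) = (4927926 + 8316)*(-1/4040330) = 4936242*(-1/4040330) = -2468121/2020165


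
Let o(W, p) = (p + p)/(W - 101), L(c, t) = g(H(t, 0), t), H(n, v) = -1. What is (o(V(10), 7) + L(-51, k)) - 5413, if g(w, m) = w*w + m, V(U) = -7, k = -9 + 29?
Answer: -291175/54 ≈ -5392.1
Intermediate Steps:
k = 20
g(w, m) = m + w² (g(w, m) = w² + m = m + w²)
L(c, t) = 1 + t (L(c, t) = t + (-1)² = t + 1 = 1 + t)
o(W, p) = 2*p/(-101 + W) (o(W, p) = (2*p)/(-101 + W) = 2*p/(-101 + W))
(o(V(10), 7) + L(-51, k)) - 5413 = (2*7/(-101 - 7) + (1 + 20)) - 5413 = (2*7/(-108) + 21) - 5413 = (2*7*(-1/108) + 21) - 5413 = (-7/54 + 21) - 5413 = 1127/54 - 5413 = -291175/54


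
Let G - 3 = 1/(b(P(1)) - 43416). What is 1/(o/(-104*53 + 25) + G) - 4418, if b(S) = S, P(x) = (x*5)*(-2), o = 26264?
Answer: -1881027554632/425710565 ≈ -4418.6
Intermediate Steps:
P(x) = -10*x (P(x) = (5*x)*(-2) = -10*x)
G = 130277/43426 (G = 3 + 1/(-10*1 - 43416) = 3 + 1/(-10 - 43416) = 3 + 1/(-43426) = 3 - 1/43426 = 130277/43426 ≈ 3.0000)
1/(o/(-104*53 + 25) + G) - 4418 = 1/(26264/(-104*53 + 25) + 130277/43426) - 4418 = 1/(26264/(-5512 + 25) + 130277/43426) - 4418 = 1/(26264/(-5487) + 130277/43426) - 4418 = 1/(26264*(-1/5487) + 130277/43426) - 4418 = 1/(-26264/5487 + 130277/43426) - 4418 = 1/(-425710565/238278462) - 4418 = -238278462/425710565 - 4418 = -1881027554632/425710565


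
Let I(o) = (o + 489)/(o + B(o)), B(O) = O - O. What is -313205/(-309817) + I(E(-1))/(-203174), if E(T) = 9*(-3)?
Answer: 286381862924/283260416211 ≈ 1.0110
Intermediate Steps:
B(O) = 0
E(T) = -27
I(o) = (489 + o)/o (I(o) = (o + 489)/(o + 0) = (489 + o)/o)
-313205/(-309817) + I(E(-1))/(-203174) = -313205/(-309817) + ((489 - 27)/(-27))/(-203174) = -313205*(-1/309817) - 1/27*462*(-1/203174) = 313205/309817 - 154/9*(-1/203174) = 313205/309817 + 77/914283 = 286381862924/283260416211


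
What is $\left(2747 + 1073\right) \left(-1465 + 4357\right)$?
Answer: $11047440$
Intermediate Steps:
$\left(2747 + 1073\right) \left(-1465 + 4357\right) = 3820 \cdot 2892 = 11047440$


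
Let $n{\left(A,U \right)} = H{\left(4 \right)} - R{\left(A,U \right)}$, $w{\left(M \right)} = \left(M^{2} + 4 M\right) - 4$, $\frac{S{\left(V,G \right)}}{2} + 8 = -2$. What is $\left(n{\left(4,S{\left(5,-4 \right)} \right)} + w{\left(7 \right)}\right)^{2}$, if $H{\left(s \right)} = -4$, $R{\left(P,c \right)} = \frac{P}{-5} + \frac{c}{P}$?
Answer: $\frac{139876}{25} \approx 5595.0$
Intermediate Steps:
$R{\left(P,c \right)} = - \frac{P}{5} + \frac{c}{P}$ ($R{\left(P,c \right)} = P \left(- \frac{1}{5}\right) + \frac{c}{P} = - \frac{P}{5} + \frac{c}{P}$)
$S{\left(V,G \right)} = -20$ ($S{\left(V,G \right)} = -16 + 2 \left(-2\right) = -16 - 4 = -20$)
$w{\left(M \right)} = -4 + M^{2} + 4 M$
$n{\left(A,U \right)} = -4 + \frac{A}{5} - \frac{U}{A}$ ($n{\left(A,U \right)} = -4 - \left(- \frac{A}{5} + \frac{U}{A}\right) = -4 + \left(\frac{A}{5} - \frac{U}{A}\right) = -4 + \frac{A}{5} - \frac{U}{A}$)
$\left(n{\left(4,S{\left(5,-4 \right)} \right)} + w{\left(7 \right)}\right)^{2} = \left(\left(-4 + \frac{1}{5} \cdot 4 - - \frac{20}{4}\right) + \left(-4 + 7^{2} + 4 \cdot 7\right)\right)^{2} = \left(\left(-4 + \frac{4}{5} - \left(-20\right) \frac{1}{4}\right) + \left(-4 + 49 + 28\right)\right)^{2} = \left(\left(-4 + \frac{4}{5} + 5\right) + 73\right)^{2} = \left(\frac{9}{5} + 73\right)^{2} = \left(\frac{374}{5}\right)^{2} = \frac{139876}{25}$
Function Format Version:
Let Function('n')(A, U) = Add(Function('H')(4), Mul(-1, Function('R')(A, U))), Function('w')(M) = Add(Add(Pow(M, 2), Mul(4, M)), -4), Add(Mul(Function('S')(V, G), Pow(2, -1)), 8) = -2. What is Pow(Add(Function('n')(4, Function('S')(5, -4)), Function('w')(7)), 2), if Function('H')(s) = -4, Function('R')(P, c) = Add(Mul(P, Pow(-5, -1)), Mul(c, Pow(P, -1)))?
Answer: Rational(139876, 25) ≈ 5595.0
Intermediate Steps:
Function('R')(P, c) = Add(Mul(Rational(-1, 5), P), Mul(c, Pow(P, -1))) (Function('R')(P, c) = Add(Mul(P, Rational(-1, 5)), Mul(c, Pow(P, -1))) = Add(Mul(Rational(-1, 5), P), Mul(c, Pow(P, -1))))
Function('S')(V, G) = -20 (Function('S')(V, G) = Add(-16, Mul(2, -2)) = Add(-16, -4) = -20)
Function('w')(M) = Add(-4, Pow(M, 2), Mul(4, M))
Function('n')(A, U) = Add(-4, Mul(Rational(1, 5), A), Mul(-1, U, Pow(A, -1))) (Function('n')(A, U) = Add(-4, Mul(-1, Add(Mul(Rational(-1, 5), A), Mul(U, Pow(A, -1))))) = Add(-4, Add(Mul(Rational(1, 5), A), Mul(-1, U, Pow(A, -1)))) = Add(-4, Mul(Rational(1, 5), A), Mul(-1, U, Pow(A, -1))))
Pow(Add(Function('n')(4, Function('S')(5, -4)), Function('w')(7)), 2) = Pow(Add(Add(-4, Mul(Rational(1, 5), 4), Mul(-1, -20, Pow(4, -1))), Add(-4, Pow(7, 2), Mul(4, 7))), 2) = Pow(Add(Add(-4, Rational(4, 5), Mul(-1, -20, Rational(1, 4))), Add(-4, 49, 28)), 2) = Pow(Add(Add(-4, Rational(4, 5), 5), 73), 2) = Pow(Add(Rational(9, 5), 73), 2) = Pow(Rational(374, 5), 2) = Rational(139876, 25)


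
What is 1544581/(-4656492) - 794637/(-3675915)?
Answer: -73241764193/633958103340 ≈ -0.11553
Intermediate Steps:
1544581/(-4656492) - 794637/(-3675915) = 1544581*(-1/4656492) - 794637*(-1/3675915) = -1544581/4656492 + 29431/136145 = -73241764193/633958103340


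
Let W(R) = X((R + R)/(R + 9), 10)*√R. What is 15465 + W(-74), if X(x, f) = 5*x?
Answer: 15465 + 148*I*√74/13 ≈ 15465.0 + 97.934*I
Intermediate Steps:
W(R) = 10*R^(3/2)/(9 + R) (W(R) = (5*((R + R)/(R + 9)))*√R = (5*((2*R)/(9 + R)))*√R = (5*(2*R/(9 + R)))*√R = (10*R/(9 + R))*√R = 10*R^(3/2)/(9 + R))
15465 + W(-74) = 15465 + 10*(-74)^(3/2)/(9 - 74) = 15465 + 10*(-74*I*√74)/(-65) = 15465 + 10*(-74*I*√74)*(-1/65) = 15465 + 148*I*√74/13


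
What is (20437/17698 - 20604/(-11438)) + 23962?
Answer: 2425609727243/101214862 ≈ 23965.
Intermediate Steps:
(20437/17698 - 20604/(-11438)) + 23962 = (20437*(1/17698) - 20604*(-1/11438)) + 23962 = (20437/17698 + 10302/5719) + 23962 = 299203999/101214862 + 23962 = 2425609727243/101214862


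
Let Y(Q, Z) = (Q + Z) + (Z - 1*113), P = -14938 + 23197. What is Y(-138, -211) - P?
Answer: -8932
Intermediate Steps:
P = 8259
Y(Q, Z) = -113 + Q + 2*Z (Y(Q, Z) = (Q + Z) + (Z - 113) = (Q + Z) + (-113 + Z) = -113 + Q + 2*Z)
Y(-138, -211) - P = (-113 - 138 + 2*(-211)) - 1*8259 = (-113 - 138 - 422) - 8259 = -673 - 8259 = -8932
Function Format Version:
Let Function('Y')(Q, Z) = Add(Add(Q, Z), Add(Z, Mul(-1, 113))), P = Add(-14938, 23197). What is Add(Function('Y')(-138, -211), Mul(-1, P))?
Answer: -8932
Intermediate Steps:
P = 8259
Function('Y')(Q, Z) = Add(-113, Q, Mul(2, Z)) (Function('Y')(Q, Z) = Add(Add(Q, Z), Add(Z, -113)) = Add(Add(Q, Z), Add(-113, Z)) = Add(-113, Q, Mul(2, Z)))
Add(Function('Y')(-138, -211), Mul(-1, P)) = Add(Add(-113, -138, Mul(2, -211)), Mul(-1, 8259)) = Add(Add(-113, -138, -422), -8259) = Add(-673, -8259) = -8932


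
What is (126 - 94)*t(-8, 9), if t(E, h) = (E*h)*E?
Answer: 18432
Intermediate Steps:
t(E, h) = h*E**2
(126 - 94)*t(-8, 9) = (126 - 94)*(9*(-8)**2) = 32*(9*64) = 32*576 = 18432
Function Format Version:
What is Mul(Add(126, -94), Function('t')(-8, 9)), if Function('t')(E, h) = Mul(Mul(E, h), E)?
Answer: 18432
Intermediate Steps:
Function('t')(E, h) = Mul(h, Pow(E, 2))
Mul(Add(126, -94), Function('t')(-8, 9)) = Mul(Add(126, -94), Mul(9, Pow(-8, 2))) = Mul(32, Mul(9, 64)) = Mul(32, 576) = 18432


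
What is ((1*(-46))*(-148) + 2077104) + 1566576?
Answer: 3650488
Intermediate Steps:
((1*(-46))*(-148) + 2077104) + 1566576 = (-46*(-148) + 2077104) + 1566576 = (6808 + 2077104) + 1566576 = 2083912 + 1566576 = 3650488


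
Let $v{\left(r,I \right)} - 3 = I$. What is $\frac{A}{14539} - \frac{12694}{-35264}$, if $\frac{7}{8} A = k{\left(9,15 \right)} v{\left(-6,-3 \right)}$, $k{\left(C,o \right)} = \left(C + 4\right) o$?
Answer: $\frac{6347}{17632} \approx 0.35997$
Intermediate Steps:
$v{\left(r,I \right)} = 3 + I$
$k{\left(C,o \right)} = o \left(4 + C\right)$ ($k{\left(C,o \right)} = \left(4 + C\right) o = o \left(4 + C\right)$)
$A = 0$ ($A = \frac{8 \cdot 15 \left(4 + 9\right) \left(3 - 3\right)}{7} = \frac{8 \cdot 15 \cdot 13 \cdot 0}{7} = \frac{8 \cdot 195 \cdot 0}{7} = \frac{8}{7} \cdot 0 = 0$)
$\frac{A}{14539} - \frac{12694}{-35264} = \frac{0}{14539} - \frac{12694}{-35264} = 0 \cdot \frac{1}{14539} - - \frac{6347}{17632} = 0 + \frac{6347}{17632} = \frac{6347}{17632}$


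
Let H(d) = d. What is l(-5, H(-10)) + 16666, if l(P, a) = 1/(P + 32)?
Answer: 449983/27 ≈ 16666.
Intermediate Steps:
l(P, a) = 1/(32 + P)
l(-5, H(-10)) + 16666 = 1/(32 - 5) + 16666 = 1/27 + 16666 = 449983/27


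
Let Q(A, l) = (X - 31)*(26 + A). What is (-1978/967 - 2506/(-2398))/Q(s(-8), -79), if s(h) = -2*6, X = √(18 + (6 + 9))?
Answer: 1239969/519425984 + 39999*√33/519425984 ≈ 0.0028296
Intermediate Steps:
X = √33 (X = √(18 + 15) = √33 ≈ 5.7446)
s(h) = -12
Q(A, l) = (-31 + √33)*(26 + A) (Q(A, l) = (√33 - 31)*(26 + A) = (-31 + √33)*(26 + A))
(-1978/967 - 2506/(-2398))/Q(s(-8), -79) = (-1978/967 - 2506/(-2398))/(-806 - 31*(-12) + 26*√33 - 12*√33) = (-1978*1/967 - 2506*(-1/2398))/(-806 + 372 + 26*√33 - 12*√33) = (-1978/967 + 1253/1199)/(-434 + 14*√33) = -1159971/(1159433*(-434 + 14*√33))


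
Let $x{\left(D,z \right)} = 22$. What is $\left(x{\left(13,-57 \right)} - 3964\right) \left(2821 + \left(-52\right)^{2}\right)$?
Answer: $-21779550$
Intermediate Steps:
$\left(x{\left(13,-57 \right)} - 3964\right) \left(2821 + \left(-52\right)^{2}\right) = \left(22 - 3964\right) \left(2821 + \left(-52\right)^{2}\right) = - 3942 \left(2821 + 2704\right) = \left(-3942\right) 5525 = -21779550$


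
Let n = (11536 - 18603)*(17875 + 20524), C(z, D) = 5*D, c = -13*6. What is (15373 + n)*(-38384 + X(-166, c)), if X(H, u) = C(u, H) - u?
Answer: 10619567688960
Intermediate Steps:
c = -78
X(H, u) = -u + 5*H (X(H, u) = 5*H - u = -u + 5*H)
n = -271365733 (n = -7067*38399 = -271365733)
(15373 + n)*(-38384 + X(-166, c)) = (15373 - 271365733)*(-38384 + (-1*(-78) + 5*(-166))) = -271350360*(-38384 + (78 - 830)) = -271350360*(-38384 - 752) = -271350360*(-39136) = 10619567688960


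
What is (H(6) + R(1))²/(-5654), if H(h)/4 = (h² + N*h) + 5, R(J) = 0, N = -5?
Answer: -88/257 ≈ -0.34241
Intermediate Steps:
H(h) = 20 - 20*h + 4*h² (H(h) = 4*((h² - 5*h) + 5) = 4*(5 + h² - 5*h) = 20 - 20*h + 4*h²)
(H(6) + R(1))²/(-5654) = ((20 - 20*6 + 4*6²) + 0)²/(-5654) = ((20 - 120 + 4*36) + 0)²*(-1/5654) = ((20 - 120 + 144) + 0)²*(-1/5654) = (44 + 0)²*(-1/5654) = 44²*(-1/5654) = 1936*(-1/5654) = -88/257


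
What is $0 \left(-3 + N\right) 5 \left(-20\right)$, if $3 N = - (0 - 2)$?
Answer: $0$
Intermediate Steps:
$N = \frac{2}{3}$ ($N = \frac{\left(-1\right) \left(0 - 2\right)}{3} = \frac{\left(-1\right) \left(-2\right)}{3} = \frac{1}{3} \cdot 2 = \frac{2}{3} \approx 0.66667$)
$0 \left(-3 + N\right) 5 \left(-20\right) = 0 \left(-3 + \frac{2}{3}\right) 5 \left(-20\right) = 0 \left(\left(- \frac{7}{3}\right) 5\right) \left(-20\right) = 0 \left(- \frac{35}{3}\right) \left(-20\right) = 0 \left(-20\right) = 0$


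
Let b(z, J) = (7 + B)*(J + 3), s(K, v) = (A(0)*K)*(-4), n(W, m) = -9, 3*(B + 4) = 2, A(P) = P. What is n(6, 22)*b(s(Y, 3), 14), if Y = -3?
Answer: -561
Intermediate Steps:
B = -10/3 (B = -4 + (⅓)*2 = -4 + ⅔ = -10/3 ≈ -3.3333)
s(K, v) = 0 (s(K, v) = (0*K)*(-4) = 0*(-4) = 0)
b(z, J) = 11 + 11*J/3 (b(z, J) = (7 - 10/3)*(J + 3) = 11*(3 + J)/3 = 11 + 11*J/3)
n(6, 22)*b(s(Y, 3), 14) = -9*(11 + (11/3)*14) = -9*(11 + 154/3) = -9*187/3 = -561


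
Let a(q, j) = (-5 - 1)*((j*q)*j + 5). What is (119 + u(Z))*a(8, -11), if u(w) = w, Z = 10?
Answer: -753102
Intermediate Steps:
a(q, j) = -30 - 6*q*j**2 (a(q, j) = -6*(q*j**2 + 5) = -6*(5 + q*j**2) = -30 - 6*q*j**2)
(119 + u(Z))*a(8, -11) = (119 + 10)*(-30 - 6*8*(-11)**2) = 129*(-30 - 6*8*121) = 129*(-30 - 5808) = 129*(-5838) = -753102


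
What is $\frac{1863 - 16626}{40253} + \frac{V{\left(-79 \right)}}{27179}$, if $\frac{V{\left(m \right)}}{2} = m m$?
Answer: $\frac{101194369}{1094036287} \approx 0.092496$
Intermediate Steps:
$V{\left(m \right)} = 2 m^{2}$ ($V{\left(m \right)} = 2 m m = 2 m^{2}$)
$\frac{1863 - 16626}{40253} + \frac{V{\left(-79 \right)}}{27179} = \frac{1863 - 16626}{40253} + \frac{2 \left(-79\right)^{2}}{27179} = \left(-14763\right) \frac{1}{40253} + 2 \cdot 6241 \cdot \frac{1}{27179} = - \frac{14763}{40253} + 12482 \cdot \frac{1}{27179} = - \frac{14763}{40253} + \frac{12482}{27179} = \frac{101194369}{1094036287}$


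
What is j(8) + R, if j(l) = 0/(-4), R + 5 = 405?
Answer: 400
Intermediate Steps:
R = 400 (R = -5 + 405 = 400)
j(l) = 0 (j(l) = 0*(-¼) = 0)
j(8) + R = 0 + 400 = 400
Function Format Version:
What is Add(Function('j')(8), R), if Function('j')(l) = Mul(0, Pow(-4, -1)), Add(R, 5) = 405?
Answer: 400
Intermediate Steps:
R = 400 (R = Add(-5, 405) = 400)
Function('j')(l) = 0 (Function('j')(l) = Mul(0, Rational(-1, 4)) = 0)
Add(Function('j')(8), R) = Add(0, 400) = 400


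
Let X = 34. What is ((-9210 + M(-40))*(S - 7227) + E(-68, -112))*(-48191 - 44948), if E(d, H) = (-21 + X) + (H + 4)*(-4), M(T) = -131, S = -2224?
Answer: -8222519178804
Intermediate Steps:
E(d, H) = -3 - 4*H (E(d, H) = (-21 + 34) + (H + 4)*(-4) = 13 + (4 + H)*(-4) = 13 + (-16 - 4*H) = -3 - 4*H)
((-9210 + M(-40))*(S - 7227) + E(-68, -112))*(-48191 - 44948) = ((-9210 - 131)*(-2224 - 7227) + (-3 - 4*(-112)))*(-48191 - 44948) = (-9341*(-9451) + (-3 + 448))*(-93139) = (88281791 + 445)*(-93139) = 88282236*(-93139) = -8222519178804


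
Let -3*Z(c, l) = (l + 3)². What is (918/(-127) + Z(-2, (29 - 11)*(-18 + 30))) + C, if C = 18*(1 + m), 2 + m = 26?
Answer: -1974117/127 ≈ -15544.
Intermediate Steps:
m = 24 (m = -2 + 26 = 24)
Z(c, l) = -(3 + l)²/3 (Z(c, l) = -(l + 3)²/3 = -(3 + l)²/3)
C = 450 (C = 18*(1 + 24) = 18*25 = 450)
(918/(-127) + Z(-2, (29 - 11)*(-18 + 30))) + C = (918/(-127) - (3 + (29 - 11)*(-18 + 30))²/3) + 450 = (918*(-1/127) - (3 + 18*12)²/3) + 450 = (-918/127 - (3 + 216)²/3) + 450 = (-918/127 - ⅓*219²) + 450 = (-918/127 - ⅓*47961) + 450 = (-918/127 - 15987) + 450 = -2031267/127 + 450 = -1974117/127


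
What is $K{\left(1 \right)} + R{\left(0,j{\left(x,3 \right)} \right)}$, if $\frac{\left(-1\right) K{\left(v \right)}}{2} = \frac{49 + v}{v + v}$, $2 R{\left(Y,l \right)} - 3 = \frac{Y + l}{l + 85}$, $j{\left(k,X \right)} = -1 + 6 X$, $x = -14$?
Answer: $- \frac{581}{12} \approx -48.417$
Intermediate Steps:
$R{\left(Y,l \right)} = \frac{3}{2} + \frac{Y + l}{2 \left(85 + l\right)}$ ($R{\left(Y,l \right)} = \frac{3}{2} + \frac{\left(Y + l\right) \frac{1}{l + 85}}{2} = \frac{3}{2} + \frac{\left(Y + l\right) \frac{1}{85 + l}}{2} = \frac{3}{2} + \frac{\frac{1}{85 + l} \left(Y + l\right)}{2} = \frac{3}{2} + \frac{Y + l}{2 \left(85 + l\right)}$)
$K{\left(v \right)} = - \frac{49 + v}{v}$ ($K{\left(v \right)} = - 2 \frac{49 + v}{v + v} = - 2 \frac{49 + v}{2 v} = - \frac{49 + v}{v}$)
$K{\left(1 \right)} + R{\left(0,j{\left(x,3 \right)} \right)} = \frac{-49 - 1}{1} + \frac{255 + 0 + 4 \left(-1 + 6 \cdot 3\right)}{2 \left(85 + \left(-1 + 6 \cdot 3\right)\right)} = 1 \left(-49 - 1\right) + \frac{255 + 0 + 4 \left(-1 + 18\right)}{2 \left(85 + \left(-1 + 18\right)\right)} = 1 \left(-50\right) + \frac{255 + 0 + 4 \cdot 17}{2 \left(85 + 17\right)} = -50 + \frac{255 + 0 + 68}{2 \cdot 102} = -50 + \frac{1}{2} \cdot \frac{1}{102} \cdot 323 = -50 + \frac{19}{12} = - \frac{581}{12}$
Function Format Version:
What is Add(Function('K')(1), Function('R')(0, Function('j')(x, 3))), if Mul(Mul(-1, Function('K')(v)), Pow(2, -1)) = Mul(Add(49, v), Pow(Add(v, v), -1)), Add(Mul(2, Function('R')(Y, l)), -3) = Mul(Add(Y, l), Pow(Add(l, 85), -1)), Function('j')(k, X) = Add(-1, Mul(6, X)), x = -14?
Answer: Rational(-581, 12) ≈ -48.417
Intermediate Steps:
Function('R')(Y, l) = Add(Rational(3, 2), Mul(Rational(1, 2), Pow(Add(85, l), -1), Add(Y, l))) (Function('R')(Y, l) = Add(Rational(3, 2), Mul(Rational(1, 2), Mul(Add(Y, l), Pow(Add(l, 85), -1)))) = Add(Rational(3, 2), Mul(Rational(1, 2), Mul(Add(Y, l), Pow(Add(85, l), -1)))) = Add(Rational(3, 2), Mul(Rational(1, 2), Mul(Pow(Add(85, l), -1), Add(Y, l)))) = Add(Rational(3, 2), Mul(Rational(1, 2), Pow(Add(85, l), -1), Add(Y, l))))
Function('K')(v) = Mul(-1, Pow(v, -1), Add(49, v)) (Function('K')(v) = Mul(-2, Mul(Add(49, v), Pow(Add(v, v), -1))) = Mul(-2, Mul(Add(49, v), Pow(Mul(2, v), -1))) = Mul(-2, Mul(Add(49, v), Mul(Rational(1, 2), Pow(v, -1)))) = Mul(-2, Mul(Rational(1, 2), Pow(v, -1), Add(49, v))) = Mul(-1, Pow(v, -1), Add(49, v)))
Add(Function('K')(1), Function('R')(0, Function('j')(x, 3))) = Add(Mul(Pow(1, -1), Add(-49, Mul(-1, 1))), Mul(Rational(1, 2), Pow(Add(85, Add(-1, Mul(6, 3))), -1), Add(255, 0, Mul(4, Add(-1, Mul(6, 3)))))) = Add(Mul(1, Add(-49, -1)), Mul(Rational(1, 2), Pow(Add(85, Add(-1, 18)), -1), Add(255, 0, Mul(4, Add(-1, 18))))) = Add(Mul(1, -50), Mul(Rational(1, 2), Pow(Add(85, 17), -1), Add(255, 0, Mul(4, 17)))) = Add(-50, Mul(Rational(1, 2), Pow(102, -1), Add(255, 0, 68))) = Add(-50, Mul(Rational(1, 2), Rational(1, 102), 323)) = Add(-50, Rational(19, 12)) = Rational(-581, 12)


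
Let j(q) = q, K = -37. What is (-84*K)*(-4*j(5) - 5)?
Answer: -77700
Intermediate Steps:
(-84*K)*(-4*j(5) - 5) = (-84*(-37))*(-4*5 - 5) = 3108*(-20 - 5) = 3108*(-25) = -77700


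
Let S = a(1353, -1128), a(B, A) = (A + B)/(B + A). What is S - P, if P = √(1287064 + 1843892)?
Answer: 1 - 6*√86971 ≈ -1768.5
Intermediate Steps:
P = 6*√86971 (P = √3130956 = 6*√86971 ≈ 1769.5)
a(B, A) = 1 (a(B, A) = (A + B)/(A + B) = 1)
S = 1
S - P = 1 - 6*√86971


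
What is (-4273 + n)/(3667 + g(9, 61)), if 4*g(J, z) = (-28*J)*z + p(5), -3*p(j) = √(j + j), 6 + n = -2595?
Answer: 87107328/2230267 - 41244*√10/2230267 ≈ 38.998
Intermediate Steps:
n = -2601 (n = -6 - 2595 = -2601)
p(j) = -√2*√j/3 (p(j) = -√(j + j)/3 = -√2*√j/3)
g(J, z) = -√10/12 - 7*J*z (g(J, z) = ((-28*J)*z - √2*√5/3)/4 = (-28*J*z - √10/3)/4 = (-√10/3 - 28*J*z)/4 = -√10/12 - 7*J*z)
(-4273 + n)/(3667 + g(9, 61)) = (-4273 - 2601)/(3667 + (-√10/12 - 7*9*61)) = -6874/(3667 + (-√10/12 - 3843)) = -6874/(3667 + (-3843 - √10/12)) = -6874/(-176 - √10/12)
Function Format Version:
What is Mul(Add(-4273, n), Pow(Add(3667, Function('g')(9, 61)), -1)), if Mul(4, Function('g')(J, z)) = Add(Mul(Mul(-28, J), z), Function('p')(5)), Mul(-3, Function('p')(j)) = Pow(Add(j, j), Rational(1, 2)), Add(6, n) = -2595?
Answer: Add(Rational(87107328, 2230267), Mul(Rational(-41244, 2230267), Pow(10, Rational(1, 2)))) ≈ 38.998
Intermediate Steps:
n = -2601 (n = Add(-6, -2595) = -2601)
Function('p')(j) = Mul(Rational(-1, 3), Pow(2, Rational(1, 2)), Pow(j, Rational(1, 2))) (Function('p')(j) = Mul(Rational(-1, 3), Pow(Add(j, j), Rational(1, 2))) = Mul(Rational(-1, 3), Pow(Mul(2, j), Rational(1, 2))) = Mul(Rational(-1, 3), Mul(Pow(2, Rational(1, 2)), Pow(j, Rational(1, 2)))) = Mul(Rational(-1, 3), Pow(2, Rational(1, 2)), Pow(j, Rational(1, 2))))
Function('g')(J, z) = Add(Mul(Rational(-1, 12), Pow(10, Rational(1, 2))), Mul(-7, J, z)) (Function('g')(J, z) = Mul(Rational(1, 4), Add(Mul(Mul(-28, J), z), Mul(Rational(-1, 3), Pow(2, Rational(1, 2)), Pow(5, Rational(1, 2))))) = Mul(Rational(1, 4), Add(Mul(-28, J, z), Mul(Rational(-1, 3), Pow(10, Rational(1, 2))))) = Mul(Rational(1, 4), Add(Mul(Rational(-1, 3), Pow(10, Rational(1, 2))), Mul(-28, J, z))) = Add(Mul(Rational(-1, 12), Pow(10, Rational(1, 2))), Mul(-7, J, z)))
Mul(Add(-4273, n), Pow(Add(3667, Function('g')(9, 61)), -1)) = Mul(Add(-4273, -2601), Pow(Add(3667, Add(Mul(Rational(-1, 12), Pow(10, Rational(1, 2))), Mul(-7, 9, 61))), -1)) = Mul(-6874, Pow(Add(3667, Add(Mul(Rational(-1, 12), Pow(10, Rational(1, 2))), -3843)), -1)) = Mul(-6874, Pow(Add(3667, Add(-3843, Mul(Rational(-1, 12), Pow(10, Rational(1, 2))))), -1)) = Mul(-6874, Pow(Add(-176, Mul(Rational(-1, 12), Pow(10, Rational(1, 2)))), -1))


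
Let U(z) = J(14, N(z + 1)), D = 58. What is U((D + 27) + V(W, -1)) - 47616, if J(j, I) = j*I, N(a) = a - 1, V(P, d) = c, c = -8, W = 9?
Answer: -46538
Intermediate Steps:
V(P, d) = -8
N(a) = -1 + a
J(j, I) = I*j
U(z) = 14*z (U(z) = (-1 + (z + 1))*14 = (-1 + (1 + z))*14 = z*14 = 14*z)
U((D + 27) + V(W, -1)) - 47616 = 14*((58 + 27) - 8) - 47616 = 14*(85 - 8) - 47616 = 14*77 - 47616 = 1078 - 47616 = -46538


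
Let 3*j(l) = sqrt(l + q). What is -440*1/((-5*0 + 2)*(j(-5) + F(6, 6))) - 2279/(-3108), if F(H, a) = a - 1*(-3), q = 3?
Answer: -53718611/2271948 + 660*I*sqrt(2)/731 ≈ -23.644 + 1.2769*I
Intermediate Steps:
F(H, a) = 3 + a (F(H, a) = a + 3 = 3 + a)
j(l) = sqrt(3 + l)/3 (j(l) = sqrt(l + 3)/3 = sqrt(3 + l)/3)
-440*1/((-5*0 + 2)*(j(-5) + F(6, 6))) - 2279/(-3108) = -440*1/((-5*0 + 2)*(sqrt(3 - 5)/3 + (3 + 6))) - 2279/(-3108) = -440*1/((0 + 2)*(sqrt(-2)/3 + 9)) - 2279*(-1/3108) = -440*1/(2*((I*sqrt(2))/3 + 9)) + 2279/3108 = -440*1/(2*(I*sqrt(2)/3 + 9)) + 2279/3108 = -440*1/(2*(9 + I*sqrt(2)/3)) + 2279/3108 = -440/(18 + 2*I*sqrt(2)/3) + 2279/3108 = 2279/3108 - 440/(18 + 2*I*sqrt(2)/3)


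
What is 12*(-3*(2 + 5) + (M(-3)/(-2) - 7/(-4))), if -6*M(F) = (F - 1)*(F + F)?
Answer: -207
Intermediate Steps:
M(F) = -F*(-1 + F)/3 (M(F) = -(F - 1)*(F + F)/6 = -(-1 + F)*2*F/6 = -F*(-1 + F)/3)
12*(-3*(2 + 5) + (M(-3)/(-2) - 7/(-4))) = 12*(-3*(2 + 5) + (((⅓)*(-3)*(1 - 1*(-3)))/(-2) - 7/(-4))) = 12*(-3*7 + (((⅓)*(-3)*(1 + 3))*(-½) - 7*(-¼))) = 12*(-21 + (((⅓)*(-3)*4)*(-½) + 7/4)) = 12*(-21 + (-4*(-½) + 7/4)) = 12*(-21 + (2 + 7/4)) = 12*(-21 + 15/4) = 12*(-69/4) = -207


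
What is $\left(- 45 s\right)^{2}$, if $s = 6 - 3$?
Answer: $18225$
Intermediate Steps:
$s = 3$
$\left(- 45 s\right)^{2} = \left(\left(-45\right) 3\right)^{2} = \left(-135\right)^{2} = 18225$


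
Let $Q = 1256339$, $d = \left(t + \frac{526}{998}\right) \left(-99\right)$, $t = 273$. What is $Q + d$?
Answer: $\frac{613400651}{499} \approx 1.2293 \cdot 10^{6}$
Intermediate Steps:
$d = - \frac{13512510}{499}$ ($d = \left(273 + \frac{526}{998}\right) \left(-99\right) = \left(273 + 526 \cdot \frac{1}{998}\right) \left(-99\right) = \left(273 + \frac{263}{499}\right) \left(-99\right) = \frac{136490}{499} \left(-99\right) = - \frac{13512510}{499} \approx -27079.0$)
$Q + d = 1256339 - \frac{13512510}{499} = \frac{613400651}{499}$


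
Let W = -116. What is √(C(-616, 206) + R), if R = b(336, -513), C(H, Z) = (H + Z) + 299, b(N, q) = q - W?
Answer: 2*I*√127 ≈ 22.539*I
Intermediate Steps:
b(N, q) = 116 + q (b(N, q) = q - 1*(-116) = q + 116 = 116 + q)
C(H, Z) = 299 + H + Z
R = -397 (R = 116 - 513 = -397)
√(C(-616, 206) + R) = √((299 - 616 + 206) - 397) = √(-111 - 397) = √(-508) = 2*I*√127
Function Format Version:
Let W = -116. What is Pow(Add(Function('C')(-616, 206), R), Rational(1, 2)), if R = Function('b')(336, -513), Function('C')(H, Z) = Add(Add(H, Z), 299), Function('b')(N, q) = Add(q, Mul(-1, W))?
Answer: Mul(2, I, Pow(127, Rational(1, 2))) ≈ Mul(22.539, I)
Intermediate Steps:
Function('b')(N, q) = Add(116, q) (Function('b')(N, q) = Add(q, Mul(-1, -116)) = Add(q, 116) = Add(116, q))
Function('C')(H, Z) = Add(299, H, Z)
R = -397 (R = Add(116, -513) = -397)
Pow(Add(Function('C')(-616, 206), R), Rational(1, 2)) = Pow(Add(Add(299, -616, 206), -397), Rational(1, 2)) = Pow(Add(-111, -397), Rational(1, 2)) = Pow(-508, Rational(1, 2)) = Mul(2, I, Pow(127, Rational(1, 2)))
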